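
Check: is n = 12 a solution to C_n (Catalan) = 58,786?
C_12 = C(24,12)/(12+1) = 2,704,156/13 = 208,012, which does not equal 58,786.

Answer: No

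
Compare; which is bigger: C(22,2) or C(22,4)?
C(22,4)

Reasoning: C(22,2)=231, C(22,4)=7,315.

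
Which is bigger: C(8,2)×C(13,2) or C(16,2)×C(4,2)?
C(8,2)×C(13,2)

Explanation: C(8,2)×C(13,2)=2,184, C(16,2)×C(4,2)=720.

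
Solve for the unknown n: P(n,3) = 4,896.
18
P(n,3) = n(n−1)(n−2) is increasing in n; n(n−1)(n−2) ≈ (n−1)^3 = 4,896 gives n ≈ 18.0. Check: P(16,3) = 3,360, P(17,3) = 4,080, P(18,3) = 4,896 ✓. So n = 18.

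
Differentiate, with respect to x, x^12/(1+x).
(12x^11(1+x) - x^12)/(1+x)²

Reasoning: Quotient rule: [12x^{11}(1+x) - x^12]/(1+x)².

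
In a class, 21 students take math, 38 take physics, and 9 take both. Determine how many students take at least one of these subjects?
|A∪B| = |A|+|B|-|A∩B| = 21+38-9 = 50.

Answer: 50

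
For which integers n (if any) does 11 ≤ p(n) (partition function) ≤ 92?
6, 7, 8, 9, 10, 11, 12

Solution: Tabulating p(n) via p(n) = p(n−1) + p(n−2) − p(n−5) − p(n−7) + …: p(5)=7; p(6)=11; p(7)=15; p(8)=22; p(9)=30; p(10)=42; p(11)=56; p(12)=77; p(13)=101. So valid n = 6, 7, 8, 9, 10, 11, 12.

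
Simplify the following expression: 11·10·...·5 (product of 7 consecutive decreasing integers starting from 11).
1,663,200

Reasoning: This is P(11,7) = 11!/(4)! = 1,663,200.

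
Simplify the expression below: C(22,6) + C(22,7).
By Pascal's identity: C(23,7) = 245,157.
Final answer: 245,157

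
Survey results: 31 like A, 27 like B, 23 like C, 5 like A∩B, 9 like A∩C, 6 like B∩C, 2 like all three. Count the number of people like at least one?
63

Explanation: |A∪B∪C| = 31+27+23-5-9-6+2 = 63.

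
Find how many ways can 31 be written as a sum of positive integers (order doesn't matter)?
6,842
Pentagonal recurrence p(n) = p(n−1) + p(n−2) − p(n−5) − p(n−7) + …: p(31) = p(30) + p(29) − p(26) − p(24) + p(19) + p(16) − p(9) − p(5) = 5,604 + 4,565 − 2,436 − 1,575 + 490 + 231 − 30 − 7 = 6,842.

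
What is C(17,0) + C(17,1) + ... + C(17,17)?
131,072

Explanation: Sum of binomial coefficients = 2^17 = 131,072.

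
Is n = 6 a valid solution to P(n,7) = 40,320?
No

P(6,7) = 0 since 7 > 6, which does not equal 40,320.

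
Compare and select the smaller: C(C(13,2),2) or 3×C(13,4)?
3×C(13,4)
C(C(13,2),2)=3,003, 3×C(13,4)=2,145.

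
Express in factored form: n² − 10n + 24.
Seek roots whose sum is 10 and product is 24: (4, 6). So n² − 10n + 24 = (n − 4)(n − 6).

Answer: (n − 4)(n − 6)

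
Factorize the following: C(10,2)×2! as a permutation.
P(10,2)
C(10,2)×2! = [10!/(2!(8)!)]×2! = 10!/(8)! = P(10,2) = 90.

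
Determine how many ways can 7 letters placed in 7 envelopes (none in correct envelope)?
Using D(n) = (n-1)[D(n-1) + D(n-2)]:
D(7) = (7-1) × [D(6) + D(5)]
      = 6 × [265 + 44]
      = 6 × 309
      = 1,854
Final answer: 1,854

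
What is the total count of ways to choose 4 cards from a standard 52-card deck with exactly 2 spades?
57,798
13 spades and 39 non-spades: C(13,2) × C(39,2) = 78 × 741 = 57,798.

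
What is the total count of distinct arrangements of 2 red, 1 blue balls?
3
Multinomial: 3!/(2! × 1!) = 3.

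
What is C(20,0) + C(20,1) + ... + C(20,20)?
1,048,576

Explanation: Sum of binomial coefficients = 2^20 = 1,048,576.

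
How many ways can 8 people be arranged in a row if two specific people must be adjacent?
10,080

Explanation: Treat pair as unit: (8-1)! arrangements × 2 internal orders = 10,080.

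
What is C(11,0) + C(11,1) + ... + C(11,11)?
Sum of binomial coefficients = 2^11 = 2,048.
Final answer: 2,048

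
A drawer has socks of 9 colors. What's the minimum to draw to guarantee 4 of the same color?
28

Worst case: 3 of each = 27. One more: 28.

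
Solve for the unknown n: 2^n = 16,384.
16,384 = 1,024 × 16 = 2^10 × 2^4 = 2^14, so n = 14.
Final answer: 14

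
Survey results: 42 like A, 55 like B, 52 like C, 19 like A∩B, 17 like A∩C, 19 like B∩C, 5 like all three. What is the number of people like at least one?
99

Solution: |A∪B∪C| = 42+55+52-19-17-19+5 = 99.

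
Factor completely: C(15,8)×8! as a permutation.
P(15,8)

C(15,8)×8! = [15!/(8!(7)!)]×8! = 15!/(7)! = P(15,8) = 259,459,200.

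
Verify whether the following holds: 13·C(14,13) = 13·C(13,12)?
Absorption identity k·C(n,k) = n·C(n-1,k-1). LHS = 13·14 = 182; RHS = 13·13 = 169.

Answer: False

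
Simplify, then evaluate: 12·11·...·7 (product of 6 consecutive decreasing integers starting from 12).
665,280

Working:
This is P(12,6) = 12!/(6)! = 665,280.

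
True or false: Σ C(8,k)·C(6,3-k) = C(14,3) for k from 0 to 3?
True

Working:
Vandermonde's identity gives C(14,3) = 364; RHS C(14,3) = 364.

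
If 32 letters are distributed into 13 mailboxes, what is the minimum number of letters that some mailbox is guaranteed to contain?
3

Solution: Pigeonhole: ⌈32/13⌉ = 3.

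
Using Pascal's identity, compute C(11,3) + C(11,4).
495
C(11,3) + C(11,4) = C(12,4) = 495.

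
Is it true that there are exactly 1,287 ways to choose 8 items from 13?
True

Reasoning: C(13,8) = 1,287.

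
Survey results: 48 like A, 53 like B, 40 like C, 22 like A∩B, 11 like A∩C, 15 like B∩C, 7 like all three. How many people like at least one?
100

Explanation: |A∪B∪C| = 48+53+40-22-11-15+7 = 100.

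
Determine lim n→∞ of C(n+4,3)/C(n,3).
1

Explanation: Both numerator and denominator grow as n^3/3! for large n, so the ratio → 1.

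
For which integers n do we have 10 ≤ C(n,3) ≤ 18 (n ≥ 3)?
5

Explanation: C(4,3)=4; C(5,3)=10; C(6,3)=20. So valid n = 5.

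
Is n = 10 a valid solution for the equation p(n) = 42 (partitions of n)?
Pentagonal recurrence p(n) = p(n−1) + p(n−2) − p(n−5) − p(n−7) + …: p(10) = p(9) + p(8) − p(5) − p(3) = 30 + 22 − 7 − 3 = 42, which equals 42.

Answer: Yes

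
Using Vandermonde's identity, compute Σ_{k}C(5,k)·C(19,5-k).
42,504

Working:
= C(5+19,5) = C(24,5) = 42,504.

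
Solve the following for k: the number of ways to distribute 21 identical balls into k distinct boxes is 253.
3

Solution: Stars and bars: the count is C(21+k−1, k−1), increasing in k. k=2: C(22,1) = 22, k=3: C(23,2) = 253 ✓. So k = 3.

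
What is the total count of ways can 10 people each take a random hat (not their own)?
Using D(n) = (n-1)[D(n-1) + D(n-2)]:
D(10) = (10-1) × [D(9) + D(8)]
      = 9 × [133496 + 14833]
      = 9 × 148329
      = 1,334,961

Answer: 1,334,961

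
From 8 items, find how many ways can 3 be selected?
C(8,3) = 8! / (3! × (8-3)!)
         = 8! / (3! × 5!)
         = 56
Final answer: 56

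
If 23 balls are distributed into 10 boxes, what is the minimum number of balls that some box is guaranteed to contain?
3

Explanation: Pigeonhole: ⌈23/10⌉ = 3.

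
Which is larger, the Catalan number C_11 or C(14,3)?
C_11

Explanation: C_11 = C(22,11)/(11+1) = 705,432/12 = 58,786; C(14,3) = 364.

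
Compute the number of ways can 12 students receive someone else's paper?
Using D(n) = (n-1)[D(n-1) + D(n-2)]:
D(12) = (12-1) × [D(11) + D(10)]
      = 11 × [14684570 + 1334961]
      = 11 × 16019531
      = 176,214,841
Final answer: 176,214,841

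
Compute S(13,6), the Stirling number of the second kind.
9,321,312
Using the Stirling recurrence: S(n,k) = k·S(n-1,k) + S(n-1,k-1)
S(13,6) = 6·S(12,6) + S(12,5)
         = 6·1323652 + 1379400
         = 7941912 + 1379400
         = 9,321,312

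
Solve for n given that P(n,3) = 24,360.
30

Solution: P(n,3) = n(n−1)(n−2) is increasing in n; n(n−1)(n−2) ≈ (n−1)^3 = 24,360 gives n ≈ 30.0. Check: P(28,3) = 19,656, P(29,3) = 21,924, P(30,3) = 24,360 ✓. So n = 30.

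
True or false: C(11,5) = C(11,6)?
C(11,5) = C(11,11-5) by the symmetry property; both equal 462.
Final answer: True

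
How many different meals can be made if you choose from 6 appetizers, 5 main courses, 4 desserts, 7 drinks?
840
By the multiplication principle: 6 × 5 × 4 × 7 = 840.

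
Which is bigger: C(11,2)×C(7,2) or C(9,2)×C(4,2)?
C(11,2)×C(7,2)
C(11,2)×C(7,2)=1,155, C(9,2)×C(4,2)=216.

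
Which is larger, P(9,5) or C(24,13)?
P(9,5)=15,120, C(24,13)=2,496,144.
Final answer: C(24,13)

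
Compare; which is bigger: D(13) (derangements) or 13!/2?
13!/2

Solution: D(13) = (13-1)·[D(12) + D(11)] = 12·[176,214,841 + 14,684,570] = 2,290,792,932; 13!/2 = 6,227,020,800/2 = 3,113,510,400.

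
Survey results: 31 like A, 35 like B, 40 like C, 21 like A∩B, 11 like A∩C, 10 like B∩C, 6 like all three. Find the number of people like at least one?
|A∪B∪C| = 31+35+40-21-11-10+6 = 70.
Final answer: 70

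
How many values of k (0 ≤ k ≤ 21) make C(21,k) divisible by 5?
12
Checking C(21,k) mod 5 for k = 0..21: divisible at k = 2, 3, 4, 7, 8, 9, 12, 13, 14, 17, 18, 19. That's 12 values.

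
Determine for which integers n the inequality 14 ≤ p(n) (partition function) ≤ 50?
Tabulating p(n) via p(n) = p(n−1) + p(n−2) − p(n−5) − p(n−7) + …: p(6)=11; p(7)=15; p(8)=22; p(9)=30; p(10)=42; p(11)=56. So valid n = 7, 8, 9, 10.
Final answer: 7, 8, 9, 10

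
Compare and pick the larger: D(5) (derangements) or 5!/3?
D(5)

Working:
D(5) = (5-1)·[D(4) + D(3)] = 4·[9 + 2] = 44; 5!/3 = 120/3 = 40.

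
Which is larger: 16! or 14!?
16!
16!=20,922,789,888,000, 14!=87,178,291,200. 16! > 14!.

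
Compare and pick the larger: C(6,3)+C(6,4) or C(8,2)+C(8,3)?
C(8,2)+C(8,3)

First=35, Second=84.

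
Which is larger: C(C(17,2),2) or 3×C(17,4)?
C(C(17,2),2)

Reasoning: C(C(17,2),2)=9,180, 3×C(17,4)=7,140.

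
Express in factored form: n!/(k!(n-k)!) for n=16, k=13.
C(16,13) = 560

Explanation: This is the binomial coefficient C(16,13) = 560.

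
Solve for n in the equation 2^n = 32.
2^5 = 32, so n = 5.
Final answer: 5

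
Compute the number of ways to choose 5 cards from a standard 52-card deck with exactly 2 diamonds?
712,842

13 diamonds and 39 non-diamonds: C(13,2) × C(39,3) = 78 × 9139 = 712,842.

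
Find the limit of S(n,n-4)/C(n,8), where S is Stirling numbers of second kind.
The leading term of S(n,n-4) as a polynomial in n is (7)!!·C(n,8), so the ratio → (7)!! = 105.
Final answer: 105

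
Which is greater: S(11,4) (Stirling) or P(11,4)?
S(11,4)

Reasoning: S(11,4) = 4·S(10,4) + S(10,3) = 4·34,105 + 9,330 = 145,750; P(11,4) = 7,920.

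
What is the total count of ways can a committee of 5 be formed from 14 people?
2,002

Working:
C(14,5) = 14! / (5! × (14-5)!)
         = 14! / (5! × 9!)
         = 2,002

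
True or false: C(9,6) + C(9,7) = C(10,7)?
True
Pascal's identity C(n,k) + C(n,k+1) = C(n+1,k+1): 84 + 36 = 120 = C(10,7).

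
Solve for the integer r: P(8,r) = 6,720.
P(8,r) = 8·7·…·(8−r+1), a product of r factors. Multiplying down from 8: 8 = 8; 8·7 = 56; 8·7·6 = 336; 8·7·6·5 = 1,680; 8·7·6·5·4 = 6,720 ✓ (5 factors). So r = 5.

Answer: 5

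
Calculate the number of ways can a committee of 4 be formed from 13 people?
715

Working:
C(13,4) = 13! / (4! × (13-4)!)
         = 13! / (4! × 9!)
         = 715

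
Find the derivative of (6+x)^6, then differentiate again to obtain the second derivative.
30(6+x)^4

Reasoning: First derivative: 6(6+x)^{5}. Second derivative: 6·5·(6+x)^{4} = 30(6+x)^{4}.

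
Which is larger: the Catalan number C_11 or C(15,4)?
C_11

Reasoning: C_11 = C(22,11)/(11+1) = 705,432/12 = 58,786; C(15,4) = 1,365.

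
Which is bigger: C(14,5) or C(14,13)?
C(14,5)=2,002, C(14,13)=14.

Answer: C(14,5)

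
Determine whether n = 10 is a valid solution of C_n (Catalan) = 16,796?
C_10 = C(20,10)/(10+1) = 184,756/11 = 16,796, which equals 16,796.

Answer: Yes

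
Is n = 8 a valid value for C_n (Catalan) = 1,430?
Yes

Reasoning: C_8 = C(16,8)/(8+1) = 12,870/9 = 1,430, which equals 1,430.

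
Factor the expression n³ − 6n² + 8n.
n(n − 2)(n − 4)

Solution: n³ − 6n² + 8n = n(n² − 6n + 8) = n(n − 2)(n − 4).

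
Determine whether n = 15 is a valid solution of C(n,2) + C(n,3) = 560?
C(15,2) + C(15,3) = 105 + 455 = 560, which equals 560.
Final answer: Yes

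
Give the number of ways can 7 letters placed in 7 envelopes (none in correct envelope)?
1,854

Solution: Using D(n) = (n-1)[D(n-1) + D(n-2)]:
D(7) = (7-1) × [D(6) + D(5)]
      = 6 × [265 + 44]
      = 6 × 309
      = 1,854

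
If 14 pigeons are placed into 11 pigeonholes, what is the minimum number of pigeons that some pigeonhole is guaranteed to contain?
2

Reasoning: Pigeonhole: ⌈14/11⌉ = 2.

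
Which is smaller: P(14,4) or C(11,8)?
C(11,8)

Working:
P(14,4)=24,024, C(11,8)=165.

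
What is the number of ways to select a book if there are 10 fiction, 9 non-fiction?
19

Working:
By the addition principle: 10 + 9 = 19.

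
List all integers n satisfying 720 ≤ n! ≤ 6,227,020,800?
6, 7, 8, 9, 10, 11, 12, 13

Explanation: n! is strictly increasing; 6! = 720 and 13! = 6,227,020,800, so valid n = 6, 7, 8, 9, 10, 11, 12, 13.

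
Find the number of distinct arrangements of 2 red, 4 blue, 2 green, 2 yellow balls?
Multinomial: 10!/(2! × 4! × 2! × 2!) = 18,900.
Final answer: 18,900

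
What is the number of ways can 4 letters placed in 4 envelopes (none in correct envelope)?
Using D(n) = (n-1)[D(n-1) + D(n-2)]:
D(4) = (4-1) × [D(3) + D(2)]
      = 3 × [2 + 1]
      = 3 × 3
      = 9
Final answer: 9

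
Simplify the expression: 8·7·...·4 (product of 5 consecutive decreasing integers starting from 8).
6,720

Solution: This is P(8,5) = 8!/(3)! = 6,720.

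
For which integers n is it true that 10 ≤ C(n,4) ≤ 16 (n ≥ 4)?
C(5,4)=5; C(6,4)=15; C(7,4)=35. So valid n = 6.

Answer: 6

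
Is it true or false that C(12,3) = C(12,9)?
Symmetry C(n,k) = C(n,n-k): C(12,3) = 220 and C(12,9) = 220. Both sides agree, so the statement holds.
Final answer: True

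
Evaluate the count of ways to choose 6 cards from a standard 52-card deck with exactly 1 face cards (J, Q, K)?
7,896,096

Explanation: 12 face cards and 40 non-face cards: C(12,1) × C(40,5) = 12 × 658,008 = 7,896,096.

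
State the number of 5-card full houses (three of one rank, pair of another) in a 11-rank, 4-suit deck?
2,640

Triple rank: 11. Triple suits: C(4,3)=4. Pair rank: 10. Pair suits: C(4,2)=6. Total: 2,640.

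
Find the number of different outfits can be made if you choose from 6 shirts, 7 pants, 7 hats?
294

Reasoning: By the multiplication principle: 6 × 7 × 7 = 294.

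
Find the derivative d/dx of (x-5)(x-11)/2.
(2x - 16)/2
d/dx[(x-5)(x-11)] = (x-11) + (x-5) = 2x - 16. Dividing by 2 gives (2x - 16)/2.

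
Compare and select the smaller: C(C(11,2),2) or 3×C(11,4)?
3×C(11,4)

Explanation: C(C(11,2),2)=1,485, 3×C(11,4)=990.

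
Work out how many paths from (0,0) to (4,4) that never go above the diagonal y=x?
Counted by the Catalan number C_4: C_4 = C(8,4)/(4+1) = 70/5 = 14.
Final answer: 14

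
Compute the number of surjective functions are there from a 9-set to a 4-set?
Onto functions = 4! × S(9,4)
First compute S(9,4) via recurrence:
Using the Stirling recurrence: S(n,k) = k·S(n-1,k) + S(n-1,k-1)
S(9,4) = 4·S(8,4) + S(8,3)
         = 4·1701 + 966
         = 6804 + 966
         = 7,770
Then: 24 × 7770 = 186,480

Answer: 186,480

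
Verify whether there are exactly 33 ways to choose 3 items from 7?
C(7,3) = 35 ≠ 33.

Answer: False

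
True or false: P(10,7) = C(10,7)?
False

Explanation: P(10,7) = 604,800 but C(10,7) = 120; they differ by a factor of 7! = 5040, so the statement does not hold.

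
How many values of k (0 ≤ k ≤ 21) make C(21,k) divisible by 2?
14
Checking C(21,k) mod 2 for k = 0..21: divisible at k = 2, 3, 6, 7, 8, 9, 10, 11, 12, 13, 14, 15, 18, 19. That's 14 values.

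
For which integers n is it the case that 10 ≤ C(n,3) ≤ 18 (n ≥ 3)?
5

Working:
C(4,3)=4; C(5,3)=10; C(6,3)=20. So valid n = 5.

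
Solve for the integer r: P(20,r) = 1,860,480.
P(20,r) = 20·19·…·(20−r+1), a product of r factors. Multiplying down from 20: 20 = 20; 20·19 = 380; 20·19·18 = 6,840; 20·19·18·17 = 116,280; 20·19·18·17·16 = 1,860,480 ✓ (5 factors). So r = 5.

Answer: 5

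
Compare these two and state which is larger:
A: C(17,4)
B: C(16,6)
B

A=C(17,4)=2,380, B=C(16,6)=8,008.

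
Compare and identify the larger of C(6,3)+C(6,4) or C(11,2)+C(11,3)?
C(11,2)+C(11,3)

Working:
First=35, Second=220.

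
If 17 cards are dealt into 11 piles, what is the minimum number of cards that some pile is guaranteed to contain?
2

Reasoning: Pigeonhole: ⌈17/11⌉ = 2.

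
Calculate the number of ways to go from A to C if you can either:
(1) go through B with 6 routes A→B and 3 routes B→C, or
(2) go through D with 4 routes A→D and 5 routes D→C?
38

Route via B: 6×3=18. Route via D: 4×5=20. Total: 38.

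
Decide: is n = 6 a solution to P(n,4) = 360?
Yes

Working:
P(6,4) = 6·5·4·3 = 360, which equals 360.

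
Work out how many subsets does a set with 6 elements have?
64

Solution: Each element can be included or excluded: 2^6 = 64.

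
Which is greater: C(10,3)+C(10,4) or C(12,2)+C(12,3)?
C(10,3)+C(10,4)

Explanation: First=330, Second=286.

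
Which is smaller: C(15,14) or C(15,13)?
C(15,14)

C(15,14)=15, C(15,13)=105.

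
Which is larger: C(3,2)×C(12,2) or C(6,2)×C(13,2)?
C(6,2)×C(13,2)

Solution: C(3,2)×C(12,2)=198, C(6,2)×C(13,2)=1,170.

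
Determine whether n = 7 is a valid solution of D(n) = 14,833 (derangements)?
D(7) = (7-1)·[D(6) + D(5)] = 6·[265 + 44] = 1,854, which does not equal 14,833.
Final answer: No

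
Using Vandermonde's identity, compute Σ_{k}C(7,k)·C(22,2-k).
406

Working:
= C(7+22,2) = C(29,2) = 406.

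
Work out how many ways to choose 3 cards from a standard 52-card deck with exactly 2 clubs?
13 clubs and 39 non-clubs: C(13,2) × C(39,1) = 78 × 39 = 3,042.
Final answer: 3,042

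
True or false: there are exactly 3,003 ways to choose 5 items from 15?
True

C(15,5) = 3,003.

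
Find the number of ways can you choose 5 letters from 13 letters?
1,287

Reasoning: C(13,5) = 13! / (5! × (13-5)!)
         = 13! / (5! × 8!)
         = 1,287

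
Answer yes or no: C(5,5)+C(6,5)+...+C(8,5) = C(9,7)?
No
Hockey stick identity gives Σ = C(9,6) = 84; RHS C(9,7) = 36.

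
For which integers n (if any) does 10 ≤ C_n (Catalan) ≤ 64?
C_3=5; C_4=14; C_5=42; C_6=132. So valid n = 4, 5.

Answer: 4, 5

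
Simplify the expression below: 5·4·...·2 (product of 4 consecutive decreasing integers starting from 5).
120
This is P(5,4) = 5!/(1)! = 120.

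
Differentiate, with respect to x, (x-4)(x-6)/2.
(2x - 10)/2

Solution: d/dx[(x-4)(x-6)] = (x-6) + (x-4) = 2x - 10. Dividing by 2 gives (2x - 10)/2.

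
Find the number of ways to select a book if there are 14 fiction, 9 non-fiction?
23

Working:
By the addition principle: 14 + 9 = 23.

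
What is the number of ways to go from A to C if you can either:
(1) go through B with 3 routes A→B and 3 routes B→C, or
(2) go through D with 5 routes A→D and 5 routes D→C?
34

Working:
Route via B: 3×3=9. Route via D: 5×5=25. Total: 34.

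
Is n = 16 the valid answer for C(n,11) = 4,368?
Yes

Working:
C(16,11) = 16·15·14·13·12·11·10·9·8·7·6/11! = 174,356,582,400/39,916,800 = 4,368, which equals 4,368.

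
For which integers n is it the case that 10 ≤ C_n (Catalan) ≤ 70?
4, 5

Explanation: C_3=5; C_4=14; C_5=42; C_6=132. So valid n = 4, 5.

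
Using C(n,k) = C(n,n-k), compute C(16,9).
11,440

Explanation: C(16,9) = C(16,7) = 11,440.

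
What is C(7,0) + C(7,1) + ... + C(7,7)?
128

Solution: Sum of binomial coefficients = 2^7 = 128.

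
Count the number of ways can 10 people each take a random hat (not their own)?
1,334,961

Explanation: Using D(n) = (n-1)[D(n-1) + D(n-2)]:
D(10) = (10-1) × [D(9) + D(8)]
      = 9 × [133496 + 14833]
      = 9 × 148329
      = 1,334,961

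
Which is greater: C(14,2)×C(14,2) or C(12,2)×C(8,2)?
C(14,2)×C(14,2)

C(14,2)×C(14,2)=8,281, C(12,2)×C(8,2)=1,848.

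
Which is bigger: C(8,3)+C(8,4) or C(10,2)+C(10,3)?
C(10,2)+C(10,3)

Reasoning: First=126, Second=165.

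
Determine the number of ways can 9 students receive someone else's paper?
Using D(n) = (n-1)[D(n-1) + D(n-2)]:
D(9) = (9-1) × [D(8) + D(7)]
      = 8 × [14833 + 1854]
      = 8 × 16687
      = 133,496
Final answer: 133,496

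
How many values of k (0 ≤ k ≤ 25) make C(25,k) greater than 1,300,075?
8

Row 25 is unimodal and symmetric about k=25/2. C(25,8)=1,081,575 ≤ 1,300,075; C(25,9)=2,042,975 > 1,300,075; by symmetry C(25,k) > 1,300,075 for k = 9..16. That's 16 - 9 + 1 = 8 values.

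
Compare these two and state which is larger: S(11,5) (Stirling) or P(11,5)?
S(11,5)

Working:
S(11,5) = 5·S(10,5) + S(10,4) = 5·42,525 + 34,105 = 246,730; P(11,5) = 55,440.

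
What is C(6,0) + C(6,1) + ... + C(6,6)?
64

Sum of binomial coefficients = 2^6 = 64.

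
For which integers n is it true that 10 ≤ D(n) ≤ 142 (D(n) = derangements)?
5

Reasoning: Using D(n) = (n−1)[D(n−1) + D(n−2)] with D(1)=0, D(2)=1: D(4)=9; D(5)=44; D(6)=265. So valid n = 5.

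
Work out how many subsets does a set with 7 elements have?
128

Reasoning: Each element can be included or excluded: 2^7 = 128.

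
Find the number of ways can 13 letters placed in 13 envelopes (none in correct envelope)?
2,290,792,932

Solution: Using D(n) = (n-1)[D(n-1) + D(n-2)]:
D(13) = (13-1) × [D(12) + D(11)]
      = 12 × [176214841 + 14684570]
      = 12 × 190899411
      = 2,290,792,932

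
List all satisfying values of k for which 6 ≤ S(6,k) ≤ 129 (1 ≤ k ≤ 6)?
S(6,1)=1; S(6,2)=31; S(6,3)=90; S(6,4)=65; S(6,5)=15; S(6,6)=1. So valid k = 2, 3, 4, 5.

Answer: 2, 3, 4, 5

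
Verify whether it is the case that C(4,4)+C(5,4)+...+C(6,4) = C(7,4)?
Hockey stick identity gives Σ = C(7,5) = 21; RHS C(7,4) = 35.

Answer: False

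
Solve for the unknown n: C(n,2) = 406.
29

Reasoning: C(n,2) = n(n−1)/2! is increasing in n, and n(n−1) = 2!·406 = 812 ≈ (n−0.5)^2 gives n ≈ 29.0. Check: C(27,2) = 351, C(28,2) = 378, C(29,2) = 406 ✓. So n = 29.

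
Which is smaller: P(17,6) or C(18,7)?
C(18,7)

Solution: P(17,6)=8,910,720, C(18,7)=31,824.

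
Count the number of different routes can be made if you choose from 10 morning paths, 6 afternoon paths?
60

Reasoning: By the multiplication principle: 10 × 6 = 60.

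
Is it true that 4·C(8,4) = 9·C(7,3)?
False

Solution: Absorption identity k·C(n,k) = n·C(n-1,k-1). LHS = 4·70 = 280; RHS = 9·35 = 315.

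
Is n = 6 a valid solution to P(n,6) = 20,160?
No

Solution: P(6,6) = 6·5·4·3·2·1 = 720, which does not equal 20,160.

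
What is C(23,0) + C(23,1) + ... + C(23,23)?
Sum of binomial coefficients = 2^23 = 8,388,608.
Final answer: 8,388,608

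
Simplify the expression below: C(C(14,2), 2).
4,095

Working:
C(14,2) = 91, then C(91, 2) = 4,095.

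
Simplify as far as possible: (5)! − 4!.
(5)! − 4! = (5)·4! − 4! = (5−1)·4! = 4·4! = 96.
Final answer: 96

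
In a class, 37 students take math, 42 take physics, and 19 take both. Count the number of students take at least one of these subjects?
|A∪B| = |A|+|B|-|A∩B| = 37+42-19 = 60.

Answer: 60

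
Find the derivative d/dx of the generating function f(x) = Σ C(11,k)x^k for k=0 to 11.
Σ k·C(11,k)x^(k-1) for k=1 to 11

Explanation: Term-by-term differentiation gives Σ k·C(11,k)x^{k-1} for k=1 to 11.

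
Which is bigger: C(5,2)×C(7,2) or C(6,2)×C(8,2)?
C(5,2)×C(7,2)=210, C(6,2)×C(8,2)=420.

Answer: C(6,2)×C(8,2)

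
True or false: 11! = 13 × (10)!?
False

Explanation: 11! = 11 × 10! = 39,916,800, but 13 × 10! = 47,174,400.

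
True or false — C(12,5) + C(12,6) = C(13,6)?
True
Pascal's identity: LHS = 792 + 924 = 1,716; RHS = C(13,6) = 1,716. Both sides agree, so the statement holds.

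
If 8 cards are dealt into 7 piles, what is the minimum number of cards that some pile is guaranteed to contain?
2

Solution: Pigeonhole: ⌈8/7⌉ = 2.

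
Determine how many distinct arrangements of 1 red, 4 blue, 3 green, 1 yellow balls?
2,520

Multinomial: 9!/(1! × 4! × 3! × 1!) = 2,520.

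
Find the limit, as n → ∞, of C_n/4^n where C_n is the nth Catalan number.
0

Reasoning: C_n ~ 4^n/(n^(3/2)√π), so n^0·C_n/4^n ~ n^(0 − 3/2)/√π → 0.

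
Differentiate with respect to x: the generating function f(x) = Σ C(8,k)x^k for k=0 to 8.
Σ k·C(8,k)x^(k-1) for k=1 to 8

Solution: Term-by-term differentiation gives Σ k·C(8,k)x^{k-1} for k=1 to 8.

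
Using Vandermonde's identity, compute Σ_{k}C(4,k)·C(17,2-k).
= C(4+17,2) = C(21,2) = 210.
Final answer: 210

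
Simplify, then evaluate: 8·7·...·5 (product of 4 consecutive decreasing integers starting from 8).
1,680

Solution: This is P(8,4) = 8!/(4)! = 1,680.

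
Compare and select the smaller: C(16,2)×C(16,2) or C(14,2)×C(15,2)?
C(14,2)×C(15,2)

Explanation: C(16,2)×C(16,2)=14,400, C(14,2)×C(15,2)=9,555.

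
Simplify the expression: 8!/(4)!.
1,680

This equals 8×7×...×5 = 1,680.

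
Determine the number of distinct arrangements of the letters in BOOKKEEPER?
151,200
Word has 10 letters (B=1, O=2, K=2, E=3, P=1, R=1). Arrangements: 10!/Π(k!) = 151,200.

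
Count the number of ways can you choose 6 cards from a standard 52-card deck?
C(52,6) = 20,358,520.
Final answer: 20,358,520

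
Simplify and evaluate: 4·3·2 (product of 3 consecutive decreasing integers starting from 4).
24
This is P(4,3) = 4!/(1)! = 24.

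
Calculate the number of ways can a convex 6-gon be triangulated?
14
Using the Catalan number formula: C_n = C(2n, n) / (n+1)
C_4 = C(8, 4) / (4+1)
     = 70 / 5
     = 14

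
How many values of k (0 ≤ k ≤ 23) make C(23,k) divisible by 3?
6

Checking C(23,k) mod 3 for k = 0..23: divisible at k = 6, 7, 8, 15, 16, 17. That's 6 values.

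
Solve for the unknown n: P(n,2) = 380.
P(n,2) = n(n−1) is increasing in n; n(n−1) ≈ (n−0.5)^2 = 380 gives n ≈ 20.0. Check: P(18,2) = 306, P(19,2) = 342, P(20,2) = 380 ✓. So n = 20.
Final answer: 20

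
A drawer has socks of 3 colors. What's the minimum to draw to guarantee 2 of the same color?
4

Reasoning: Worst case: 1 of each = 3. One more: 4.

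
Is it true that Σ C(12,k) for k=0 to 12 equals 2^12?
True

Reasoning: Binomial theorem: Σ C(12,k) = (1+1)^12 = 2^12 = 4,096; RHS 2^12 = 4,096.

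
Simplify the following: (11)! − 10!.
36,288,000

Explanation: (11)! − 10! = (11)·10! − 10! = (11−1)·10! = 10·10! = 36,288,000.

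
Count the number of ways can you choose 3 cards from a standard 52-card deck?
22,100

Reasoning: C(52,3) = 22,100.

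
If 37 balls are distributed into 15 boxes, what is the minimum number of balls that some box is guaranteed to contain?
3
Pigeonhole: ⌈37/15⌉ = 3.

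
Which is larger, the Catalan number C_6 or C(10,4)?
C_6 = C(12,6)/(6+1) = 924/7 = 132; C(10,4) = 210.
Final answer: C(10,4)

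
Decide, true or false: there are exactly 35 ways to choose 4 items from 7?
True
C(7,4) = 35.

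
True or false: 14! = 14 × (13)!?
By definition n! = n × (n-1)!, so 14! = 14 × 13!.
Final answer: True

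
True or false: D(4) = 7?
Derangements of 4 elements: D(4) = (4-1)·[D(3) + D(2)] = 3·[2 + 1] = 9.

Answer: False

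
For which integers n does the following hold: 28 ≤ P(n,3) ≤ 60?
P(4,3)=24; P(5,3)=60; P(6,3)=120. So valid n = 5.

Answer: 5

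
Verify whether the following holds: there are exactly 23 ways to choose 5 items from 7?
False

C(7,5) = 21 ≠ 23.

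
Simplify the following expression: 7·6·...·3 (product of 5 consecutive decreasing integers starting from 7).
This is P(7,5) = 7!/(2)! = 2,520.
Final answer: 2,520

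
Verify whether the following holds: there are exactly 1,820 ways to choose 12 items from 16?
True

Reasoning: C(16,12) = 1,820.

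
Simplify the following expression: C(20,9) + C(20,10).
352,716

Explanation: By Pascal's identity: C(21,10) = 352,716.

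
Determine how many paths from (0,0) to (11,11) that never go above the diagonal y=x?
58,786

Solution: Counted by the Catalan number C_11: C_11 = C(22,11)/(11+1) = 705,432/12 = 58,786.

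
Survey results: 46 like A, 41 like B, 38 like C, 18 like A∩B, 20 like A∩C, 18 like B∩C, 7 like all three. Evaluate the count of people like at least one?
76

Explanation: |A∪B∪C| = 46+41+38-18-20-18+7 = 76.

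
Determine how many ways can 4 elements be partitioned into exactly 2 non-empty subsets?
7

Solution: This equals S(4,2), the Stirling number of the 2nd kind.
Using the Stirling recurrence: S(n,k) = k·S(n-1,k) + S(n-1,k-1)
S(4,2) = 2·S(3,2) + S(3,1)
         = 2·3 + 1
         = 6 + 1
         = 7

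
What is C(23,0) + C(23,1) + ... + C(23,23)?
8,388,608

Explanation: Sum of binomial coefficients = 2^23 = 8,388,608.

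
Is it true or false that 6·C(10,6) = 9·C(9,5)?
False

Solution: Absorption identity k·C(n,k) = n·C(n-1,k-1). LHS = 6·210 = 1,260; RHS = 9·126 = 1,134.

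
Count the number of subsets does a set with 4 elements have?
Each element can be included or excluded: 2^4 = 16.
Final answer: 16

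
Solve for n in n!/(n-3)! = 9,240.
22

Solution: n!/(n-3)! = n×(n-1)×(n-2), a product of 3 consecutive integers ≈ (n−1)^3. 9,240^(1/3) + 1 ≈ 22.0; check n = 22: 22×21×20 = 9,240 ✓. So n = 22.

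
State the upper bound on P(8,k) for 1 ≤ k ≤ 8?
P(8,k) increases in k, so maximum at k = 8: 8! = 40,320.

Answer: 40,320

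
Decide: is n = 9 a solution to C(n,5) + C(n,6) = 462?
No

Explanation: C(9,5) + C(9,6) = 126 + 84 = 210, which does not equal 462.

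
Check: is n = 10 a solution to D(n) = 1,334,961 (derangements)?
D(10) = (10-1)·[D(9) + D(8)] = 9·[133,496 + 14,833] = 1,334,961, which equals 1,334,961.
Final answer: Yes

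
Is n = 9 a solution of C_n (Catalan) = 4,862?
Yes

Solution: C_9 = C(18,9)/(9+1) = 48,620/10 = 4,862, which equals 4,862.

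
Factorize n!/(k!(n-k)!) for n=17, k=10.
C(17,10) = 19,448

Solution: This is the binomial coefficient C(17,10) = 19,448.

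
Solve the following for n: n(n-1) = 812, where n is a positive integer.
29

Explanation: n² − n − 812 = 0, so n = (1 ± √(1 + 4·812))/2 = (1 ± √3,249)/2 = (1 ± 57)/2, i.e. n = 29 or n = -28. Taking the positive root, n = 29 (check: 29×28 = 812).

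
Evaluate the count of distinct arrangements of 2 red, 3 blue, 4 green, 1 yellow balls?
12,600

Reasoning: Multinomial: 10!/(2! × 3! × 4! × 1!) = 12,600.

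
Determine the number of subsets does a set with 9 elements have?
512

Working:
Each element can be included or excluded: 2^9 = 512.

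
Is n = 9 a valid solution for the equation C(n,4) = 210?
No

C(9,4) = 9·8·7·6/4! = 3,024/24 = 126, which does not equal 210.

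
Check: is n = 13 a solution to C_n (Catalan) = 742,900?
Yes

Solution: C_13 = C(26,13)/(13+1) = 10,400,600/14 = 742,900, which equals 742,900.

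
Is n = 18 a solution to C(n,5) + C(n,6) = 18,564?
No

Solution: C(18,5) + C(18,6) = 8,568 + 18,564 = 27,132, which does not equal 18,564.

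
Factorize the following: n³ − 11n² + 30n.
n(n − 5)(n − 6)

Working:
n³ − 11n² + 30n = n(n² − 11n + 30) = n(n − 5)(n − 6).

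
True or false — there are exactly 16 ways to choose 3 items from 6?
False

C(6,3) = 20 ≠ 16.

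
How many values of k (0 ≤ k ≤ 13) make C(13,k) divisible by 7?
0

Reasoning: Checking C(13,k) mod 7 for k = 0..13: none are divisible by 7. Count = 0.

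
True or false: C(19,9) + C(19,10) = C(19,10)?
Pascal's identity gives C(20,10) = 184,756, whereas C(19,10) = 92,378.
Final answer: False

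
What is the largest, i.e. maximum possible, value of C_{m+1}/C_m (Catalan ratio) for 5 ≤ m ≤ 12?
25/7

Reasoning: C_{m+1}/C_m = 2(2m+1)/(m+2), which increases with m. Maximum at m = 12: 2·25/14 = 25/7.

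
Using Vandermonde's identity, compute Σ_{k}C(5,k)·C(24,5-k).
118,755

= C(5+24,5) = C(29,5) = 118,755.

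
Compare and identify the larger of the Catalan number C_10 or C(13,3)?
C_10

C_10 = C(20,10)/(10+1) = 184,756/11 = 16,796; C(13,3) = 286.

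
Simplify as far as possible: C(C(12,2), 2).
C(12,2) = 66, then C(66, 2) = 2,145.
Final answer: 2,145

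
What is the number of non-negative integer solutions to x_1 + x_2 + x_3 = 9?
55
C(9+3-1, 3-1) = 55.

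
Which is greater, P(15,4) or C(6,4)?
P(15,4)=32,760, C(6,4)=15.

Answer: P(15,4)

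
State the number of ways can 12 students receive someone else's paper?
176,214,841

Reasoning: Using D(n) = (n-1)[D(n-1) + D(n-2)]:
D(12) = (12-1) × [D(11) + D(10)]
      = 11 × [14684570 + 1334961]
      = 11 × 16019531
      = 176,214,841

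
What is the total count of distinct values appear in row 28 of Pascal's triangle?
15

Reasoning: Row 28 has entries C(28,0)..C(28,28); by symmetry C(28,k)=C(28,28-k), giving 15 distinct values.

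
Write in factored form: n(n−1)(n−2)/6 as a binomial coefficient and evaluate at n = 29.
C(n,3); C(29,3) = 3,654

Explanation: n(n−1)(n−2)/6 = n!/(3!(n−3)!) = C(n,3). At n = 29: C(29,3) = 3,654.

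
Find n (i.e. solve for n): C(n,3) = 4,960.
32
C(n,3) = n(n−1)(n−2)/3! is increasing in n, and n(n−1)(n−2) = 3!·4,960 = 29,760 ≈ (n−1)^3 gives n ≈ 32.0. Check: C(30,3) = 4,060, C(31,3) = 4,495, C(32,3) = 4,960 ✓. So n = 32.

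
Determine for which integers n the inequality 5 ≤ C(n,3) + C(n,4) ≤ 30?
4, 5

Reasoning: C(3,3)+C(3,4)=1; C(4,3)+C(4,4)=5; C(5,3)+C(5,4)=15; C(6,3)+C(6,4)=35. So valid n = 4, 5.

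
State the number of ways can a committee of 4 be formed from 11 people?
C(11,4) = 11! / (4! × (11-4)!)
         = 11! / (4! × 7!)
         = 330

Answer: 330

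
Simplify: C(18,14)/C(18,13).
C(n,k+1)/C(n,k) = (n−k)/(k+1). Here (18−13)/(13+1) = 5/14 = 5/14.

Answer: 5/14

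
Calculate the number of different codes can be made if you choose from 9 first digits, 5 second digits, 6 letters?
270
By the multiplication principle: 9 × 5 × 6 = 270.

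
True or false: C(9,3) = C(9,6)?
C(9,3) = C(9,9-3) by the symmetry property; both equal 84.

Answer: True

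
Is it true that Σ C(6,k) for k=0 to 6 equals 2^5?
False

Reasoning: Binomial theorem: Σ C(6,k) = (1+1)^6 = 2^6 = 64; RHS 2^5 = 32.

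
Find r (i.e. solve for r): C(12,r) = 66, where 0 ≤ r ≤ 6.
2

Explanation: C(12,r) is increasing for 0 ≤ r ≤ 6. Stepping up (C(12,r+1) = C(12,r)·(12−r)/(r+1)): C(12,1) = 12, C(12,2) = 66 ✓. So r = 2.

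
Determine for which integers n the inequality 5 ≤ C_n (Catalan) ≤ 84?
3, 4, 5

Solution: C_2=2; C_3=5; C_4=14; C_5=42; C_6=132. So valid n = 3, 4, 5.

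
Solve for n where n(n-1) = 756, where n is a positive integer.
28

Explanation: n² − n − 756 = 0, so n = (1 ± √(1 + 4·756))/2 = (1 ± √3,025)/2 = (1 ± 55)/2, i.e. n = 28 or n = -27. Taking the positive root, n = 28 (check: 28×27 = 756).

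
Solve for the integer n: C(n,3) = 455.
15
C(n,3) = n(n−1)(n−2)/3! is increasing in n, and n(n−1)(n−2) = 3!·455 = 2,730 ≈ (n−1)^3 gives n ≈ 15.0. Check: C(13,3) = 286, C(14,3) = 364, C(15,3) = 455 ✓. So n = 15.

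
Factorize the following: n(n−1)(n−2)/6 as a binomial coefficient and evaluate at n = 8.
C(n,3); C(8,3) = 56

Working:
n(n−1)(n−2)/6 = n!/(3!(n−3)!) = C(n,3). At n = 8: C(8,3) = 56.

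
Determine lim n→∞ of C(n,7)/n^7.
1/5040

Solution: C(n,7) ≈ n^7/7! for large n. Limit = 1/7! = 1/5040.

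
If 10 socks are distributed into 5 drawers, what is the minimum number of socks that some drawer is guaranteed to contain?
2

Reasoning: Pigeonhole: ⌈10/5⌉ = 2.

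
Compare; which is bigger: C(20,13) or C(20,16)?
C(20,13)=77,520, C(20,16)=4,845.
Final answer: C(20,13)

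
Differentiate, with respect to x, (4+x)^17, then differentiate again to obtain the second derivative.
First derivative: 17(4+x)^{16}. Second derivative: 17·16·(4+x)^{15} = 272(4+x)^{15}.
Final answer: 272(4+x)^15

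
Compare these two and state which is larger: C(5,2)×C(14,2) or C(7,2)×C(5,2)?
C(5,2)×C(14,2)=910, C(7,2)×C(5,2)=210.
Final answer: C(5,2)×C(14,2)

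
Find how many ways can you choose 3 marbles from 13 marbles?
286

C(13,3) = 13! / (3! × (13-3)!)
         = 13! / (3! × 10!)
         = 286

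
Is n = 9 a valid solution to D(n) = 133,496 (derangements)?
Yes

Reasoning: D(9) = (9-1)·[D(8) + D(7)] = 8·[14,833 + 1,854] = 133,496, which equals 133,496.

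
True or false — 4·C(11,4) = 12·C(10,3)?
False

Working:
Absorption identity k·C(n,k) = n·C(n-1,k-1). LHS = 4·330 = 1,320; RHS = 12·120 = 1,440.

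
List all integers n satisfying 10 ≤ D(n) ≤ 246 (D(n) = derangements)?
Using D(n) = (n−1)[D(n−1) + D(n−2)] with D(1)=0, D(2)=1: D(4)=9; D(5)=44; D(6)=265. So valid n = 5.

Answer: 5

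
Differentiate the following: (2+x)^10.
Using the power rule: d/dx (2+x)^10 = 10(2+x)^{9}.

Answer: 10(2+x)^9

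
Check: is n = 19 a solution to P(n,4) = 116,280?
No

Solution: P(19,4) = 19·18·17·16 = 93,024, which does not equal 116,280.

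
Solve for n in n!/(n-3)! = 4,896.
18

n!/(n-3)! = n×(n-1)×(n-2), a product of 3 consecutive integers ≈ (n−1)^3. 4,896^(1/3) + 1 ≈ 18.0; check n = 18: 18×17×16 = 4,896 ✓. So n = 18.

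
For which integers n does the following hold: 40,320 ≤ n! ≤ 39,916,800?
8, 9, 10, 11

Solution: n! is strictly increasing; 8! = 40,320 and 11! = 39,916,800, so valid n = 8, 9, 10, 11.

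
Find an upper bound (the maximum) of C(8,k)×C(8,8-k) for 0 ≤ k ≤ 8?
C(8,k)·C(8,8-k) = C(8,k)², maximised at the centre k = 4: C(8,4)² = 4,900.
Final answer: 4,900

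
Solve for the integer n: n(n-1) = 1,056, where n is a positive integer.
n² − n − 1,056 = 0, so n = (1 ± √(1 + 4·1,056))/2 = (1 ± √4,225)/2 = (1 ± 65)/2, i.e. n = 33 or n = -32. Taking the positive root, n = 33 (check: 33×32 = 1,056).
Final answer: 33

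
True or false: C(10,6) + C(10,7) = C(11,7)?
Pascal's identity C(n,k) + C(n,k+1) = C(n+1,k+1): 210 + 120 = 330 = C(11,7).
Final answer: True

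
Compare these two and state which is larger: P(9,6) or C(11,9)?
P(9,6)=60,480, C(11,9)=55.
Final answer: P(9,6)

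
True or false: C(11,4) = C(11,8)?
False

Reasoning: C(11,4) = 330 but C(11,8) = 165; symmetry gives C(11,4) = C(11,7), not C(11,8).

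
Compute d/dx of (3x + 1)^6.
18(3x + 1)^5

Chain rule: 6(3x+1)^{5} × 3 = 18(3x+1)^{5}.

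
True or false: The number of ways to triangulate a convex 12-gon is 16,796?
Triangulations of a convex 12-gon are counted by the Catalan number C_10: C_10 = C(20,10)/(10+1) = 184,756/11 = 16,796.
Final answer: True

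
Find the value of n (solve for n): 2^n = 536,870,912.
536,870,912 = 1,024 × 1,024 × 512 = 2^10 × 2^10 × 2^9 = 2^29, so n = 29.
Final answer: 29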